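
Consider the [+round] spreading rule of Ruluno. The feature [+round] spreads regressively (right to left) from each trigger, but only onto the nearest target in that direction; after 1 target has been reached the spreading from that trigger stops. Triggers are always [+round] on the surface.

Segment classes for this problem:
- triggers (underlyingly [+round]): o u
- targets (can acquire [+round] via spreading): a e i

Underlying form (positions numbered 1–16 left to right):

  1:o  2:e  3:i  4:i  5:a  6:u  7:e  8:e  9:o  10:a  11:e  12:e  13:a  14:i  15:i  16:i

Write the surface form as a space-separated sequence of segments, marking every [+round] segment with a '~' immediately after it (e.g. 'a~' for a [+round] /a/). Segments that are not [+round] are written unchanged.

From /o/ at 1 leftward: word edge.
From /u/ at 6 leftward: 5 /a/ → [+round]; bound reached.
From /o/ at 9 leftward: 8 /e/ → [+round]; bound reached.
Targets with no active source: positions 2 3 4 7 10 11 12 13 14 15 16 stay [-round].
[+round] positions on the surface: 1 5 6 8 9.

o~ e i i a~ u~ e e~ o~ a e e a i i i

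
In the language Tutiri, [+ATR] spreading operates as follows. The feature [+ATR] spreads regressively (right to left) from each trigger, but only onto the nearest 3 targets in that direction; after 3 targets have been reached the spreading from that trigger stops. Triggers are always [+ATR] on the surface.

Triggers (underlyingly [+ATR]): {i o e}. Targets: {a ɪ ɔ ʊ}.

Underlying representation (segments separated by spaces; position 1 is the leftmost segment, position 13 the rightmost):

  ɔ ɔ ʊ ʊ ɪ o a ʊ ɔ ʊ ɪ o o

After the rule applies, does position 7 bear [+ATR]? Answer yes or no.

From /o/ at 6 leftward: 5 /ɪ/ → [+ATR]; 4 /ʊ/ → [+ATR]; 3 /ʊ/ → [+ATR]; bound reached.
From /o/ at 12 leftward: 11 /ɪ/ → [+ATR]; 10 /ʊ/ → [+ATR]; 9 /ɔ/ → [+ATR]; bound reached.
From /o/ at 13 leftward: 12 /o/ is itself a trigger — this domain ends here.
Targets with no active source: positions 1 2 7 8 stay [-ATR].
[+ATR] positions on the surface: 3 4 5 6 9 10 11 12 13.

no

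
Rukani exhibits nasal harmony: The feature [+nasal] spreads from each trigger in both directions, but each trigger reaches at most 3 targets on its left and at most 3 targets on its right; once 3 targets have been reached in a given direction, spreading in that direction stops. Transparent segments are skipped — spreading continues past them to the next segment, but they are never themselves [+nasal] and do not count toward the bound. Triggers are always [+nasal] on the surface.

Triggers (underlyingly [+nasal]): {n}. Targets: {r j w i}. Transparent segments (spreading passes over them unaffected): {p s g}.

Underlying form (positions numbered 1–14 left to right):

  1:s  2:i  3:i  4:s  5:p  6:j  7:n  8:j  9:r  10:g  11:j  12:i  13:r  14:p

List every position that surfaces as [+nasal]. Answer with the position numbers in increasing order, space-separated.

2 3 6 7 8 9 11

From /n/ at 7 rightward: 8 /j/ → [+nasal]; 9 /r/ → [+nasal]; 10 /g/ transparent; 11 /j/ → [+nasal]; bound reached.
From /n/ at 7 leftward: 6 /j/ → [+nasal]; 5 /p/ transparent; 4 /s/ transparent; 3 /i/ → [+nasal]; 2 /i/ → [+nasal]; bound reached.
Targets with no active source: positions 12 13 stay [-nasal].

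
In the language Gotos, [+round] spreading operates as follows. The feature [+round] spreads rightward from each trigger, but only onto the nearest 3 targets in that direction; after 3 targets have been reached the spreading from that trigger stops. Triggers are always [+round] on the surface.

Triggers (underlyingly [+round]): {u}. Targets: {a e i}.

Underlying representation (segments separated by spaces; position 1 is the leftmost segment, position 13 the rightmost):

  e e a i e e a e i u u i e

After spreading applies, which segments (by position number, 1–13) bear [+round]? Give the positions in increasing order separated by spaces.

From /u/ at 10 rightward: 11 /u/ is itself a trigger — this domain ends here.
From /u/ at 11 rightward: 12 /i/ → [+round]; 13 /e/ → [+round]; word edge.
Targets with no active source: positions 1 2 3 4 5 6 7 8 9 stay [-round].

10 11 12 13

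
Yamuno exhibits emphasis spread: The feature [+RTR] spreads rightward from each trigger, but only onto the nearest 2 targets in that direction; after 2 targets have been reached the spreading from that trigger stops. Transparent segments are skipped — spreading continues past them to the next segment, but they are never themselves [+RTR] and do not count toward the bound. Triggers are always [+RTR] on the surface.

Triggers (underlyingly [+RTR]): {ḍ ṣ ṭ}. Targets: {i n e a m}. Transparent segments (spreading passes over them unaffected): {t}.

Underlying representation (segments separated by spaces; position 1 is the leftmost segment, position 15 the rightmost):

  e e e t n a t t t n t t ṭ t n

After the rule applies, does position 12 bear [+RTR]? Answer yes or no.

no

From /ṭ/ at 13 rightward: 14 /t/ transparent; 15 /n/ → [+RTR]; word edge.
Targets with no active source: positions 1 2 3 5 6 10 stay [-emphatic].
[+RTR] positions on the surface: 13 15.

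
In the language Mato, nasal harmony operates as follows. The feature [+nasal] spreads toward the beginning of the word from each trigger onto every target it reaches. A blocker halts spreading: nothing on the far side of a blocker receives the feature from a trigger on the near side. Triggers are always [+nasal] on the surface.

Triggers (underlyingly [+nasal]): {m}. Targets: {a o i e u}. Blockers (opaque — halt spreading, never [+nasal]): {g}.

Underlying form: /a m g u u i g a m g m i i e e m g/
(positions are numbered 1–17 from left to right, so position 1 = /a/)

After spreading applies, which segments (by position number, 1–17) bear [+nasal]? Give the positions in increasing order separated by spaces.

1 2 8 9 11 12 13 14 15 16

From /m/ at 2 leftward: 1 /a/ → [+nasal]; word edge.
From /m/ at 9 leftward: 8 /a/ → [+nasal]; 7 /g/ blocks.
From /m/ at 11 leftward: 10 /g/ blocks.
From /m/ at 16 leftward: 15 /e/ → [+nasal]; 14 /e/ → [+nasal]; 13 /i/ → [+nasal]; 12 /i/ → [+nasal]; 11 /m/ is itself a trigger — this domain ends here.
Targets with no active source: positions 4 5 6 stay [-nasal].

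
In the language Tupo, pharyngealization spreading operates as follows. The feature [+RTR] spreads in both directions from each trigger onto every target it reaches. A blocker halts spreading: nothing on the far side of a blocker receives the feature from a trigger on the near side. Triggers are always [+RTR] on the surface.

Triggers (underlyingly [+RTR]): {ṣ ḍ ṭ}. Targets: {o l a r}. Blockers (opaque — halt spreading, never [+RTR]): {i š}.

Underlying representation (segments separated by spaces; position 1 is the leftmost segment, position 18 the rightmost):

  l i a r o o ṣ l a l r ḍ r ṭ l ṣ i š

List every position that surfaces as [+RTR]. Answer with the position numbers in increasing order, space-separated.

From /ṣ/ at 7 rightward: 8 /l/ → [+RTR]; 9 /a/ → [+RTR]; 10 /l/ → [+RTR]; 11 /r/ → [+RTR]; 12 /ḍ/ is itself a trigger — this domain ends here.
From /ṣ/ at 7 leftward: 6 /o/ → [+RTR]; 5 /o/ → [+RTR]; 4 /r/ → [+RTR]; 3 /a/ → [+RTR]; 2 /i/ blocks.
From /ḍ/ at 12 rightward: 13 /r/ → [+RTR]; 14 /ṭ/ is itself a trigger — this domain ends here.
From /ḍ/ at 12 leftward: 11 /r/ → [+RTR]; 10 /l/ → [+RTR]; 9 /a/ → [+RTR]; 8 /l/ → [+RTR]; 7 /ṣ/ is itself a trigger — this domain ends here.
From /ṭ/ at 14 rightward: 15 /l/ → [+RTR]; 16 /ṣ/ is itself a trigger — this domain ends here.
From /ṭ/ at 14 leftward: 13 /r/ → [+RTR]; 12 /ḍ/ is itself a trigger — this domain ends here.
From /ṣ/ at 16 rightward: 17 /i/ blocks.
From /ṣ/ at 16 leftward: 15 /l/ → [+RTR]; 14 /ṭ/ is itself a trigger — this domain ends here.
Target with no active source: position 1 stays [-emphatic].

3 4 5 6 7 8 9 10 11 12 13 14 15 16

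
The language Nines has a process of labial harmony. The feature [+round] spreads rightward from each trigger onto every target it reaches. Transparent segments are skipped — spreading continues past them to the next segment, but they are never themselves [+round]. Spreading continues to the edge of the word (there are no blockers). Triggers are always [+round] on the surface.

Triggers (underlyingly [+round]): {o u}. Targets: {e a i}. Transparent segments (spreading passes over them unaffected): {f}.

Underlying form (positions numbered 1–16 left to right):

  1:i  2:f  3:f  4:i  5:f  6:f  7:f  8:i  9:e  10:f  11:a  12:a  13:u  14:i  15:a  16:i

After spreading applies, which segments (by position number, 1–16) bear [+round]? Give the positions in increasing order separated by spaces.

From /u/ at 13 rightward: 14 /i/ → [+round]; 15 /a/ → [+round]; 16 /i/ → [+round]; word edge.
Targets with no active source: positions 1 4 8 9 11 12 stay [-round].

13 14 15 16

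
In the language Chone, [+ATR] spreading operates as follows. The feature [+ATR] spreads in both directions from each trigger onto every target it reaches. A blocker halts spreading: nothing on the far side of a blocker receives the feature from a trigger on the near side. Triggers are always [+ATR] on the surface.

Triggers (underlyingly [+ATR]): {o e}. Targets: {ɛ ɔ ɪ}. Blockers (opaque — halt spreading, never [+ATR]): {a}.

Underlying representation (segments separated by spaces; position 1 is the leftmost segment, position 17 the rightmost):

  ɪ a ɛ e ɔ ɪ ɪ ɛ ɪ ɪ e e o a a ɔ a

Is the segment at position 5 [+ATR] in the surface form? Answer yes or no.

From /e/ at 4 rightward: 5 /ɔ/ → [+ATR]; 6 /ɪ/ → [+ATR]; 7 /ɪ/ → [+ATR]; 8 /ɛ/ → [+ATR]; 9 /ɪ/ → [+ATR]; 10 /ɪ/ → [+ATR]; 11 /e/ is itself a trigger — this domain ends here.
From /e/ at 4 leftward: 3 /ɛ/ → [+ATR]; 2 /a/ blocks.
From /e/ at 11 rightward: 12 /e/ is itself a trigger — this domain ends here.
From /e/ at 11 leftward: 10 /ɪ/ → [+ATR]; 9 /ɪ/ → [+ATR]; 8 /ɛ/ → [+ATR]; 7 /ɪ/ → [+ATR]; 6 /ɪ/ → [+ATR]; 5 /ɔ/ → [+ATR]; 4 /e/ is itself a trigger — this domain ends here.
From /e/ at 12 rightward: 13 /o/ is itself a trigger — this domain ends here.
From /e/ at 12 leftward: 11 /e/ is itself a trigger — this domain ends here.
From /o/ at 13 rightward: 14 /a/ blocks.
From /o/ at 13 leftward: 12 /e/ is itself a trigger — this domain ends here.
Targets with no active source: positions 1 16 stay [-ATR].
[+ATR] positions on the surface: 3 4 5 6 7 8 9 10 11 12 13.

yes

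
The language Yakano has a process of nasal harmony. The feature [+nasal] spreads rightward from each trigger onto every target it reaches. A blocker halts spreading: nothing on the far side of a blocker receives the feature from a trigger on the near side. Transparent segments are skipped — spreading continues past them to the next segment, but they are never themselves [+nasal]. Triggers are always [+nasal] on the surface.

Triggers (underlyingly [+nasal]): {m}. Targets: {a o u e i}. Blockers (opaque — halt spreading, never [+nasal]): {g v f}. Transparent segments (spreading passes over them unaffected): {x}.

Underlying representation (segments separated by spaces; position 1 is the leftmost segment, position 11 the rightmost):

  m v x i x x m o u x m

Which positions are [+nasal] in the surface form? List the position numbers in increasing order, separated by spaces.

1 7 8 9 11

From /m/ at 1 rightward: 2 /v/ blocks.
From /m/ at 7 rightward: 8 /o/ → [+nasal]; 9 /u/ → [+nasal]; 10 /x/ transparent; 11 /m/ is itself a trigger — this domain ends here.
From /m/ at 11 rightward: word edge.
Target with no active source: position 4 stays [-nasal].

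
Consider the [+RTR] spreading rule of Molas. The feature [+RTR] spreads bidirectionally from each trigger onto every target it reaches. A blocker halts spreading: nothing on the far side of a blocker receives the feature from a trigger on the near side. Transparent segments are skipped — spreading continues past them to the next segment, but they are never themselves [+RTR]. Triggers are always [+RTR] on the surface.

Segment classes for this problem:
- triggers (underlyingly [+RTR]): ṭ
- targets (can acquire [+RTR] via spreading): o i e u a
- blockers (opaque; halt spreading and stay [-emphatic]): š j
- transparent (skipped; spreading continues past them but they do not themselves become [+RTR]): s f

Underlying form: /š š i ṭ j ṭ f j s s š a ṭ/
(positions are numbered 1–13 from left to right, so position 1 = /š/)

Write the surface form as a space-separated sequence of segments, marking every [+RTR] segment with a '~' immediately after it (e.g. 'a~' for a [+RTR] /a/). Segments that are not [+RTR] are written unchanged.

From /ṭ/ at 4 rightward: 5 /j/ blocks.
From /ṭ/ at 4 leftward: 3 /i/ → [+RTR]; 2 /š/ blocks.
From /ṭ/ at 6 rightward: 7 /f/ transparent; 8 /j/ blocks.
From /ṭ/ at 6 leftward: 5 /j/ blocks.
From /ṭ/ at 13 rightward: word edge.
From /ṭ/ at 13 leftward: 12 /a/ → [+RTR]; 11 /š/ blocks.
[+RTR] positions on the surface: 3 4 6 12 13.

š š i~ ṭ~ j ṭ~ f j s s š a~ ṭ~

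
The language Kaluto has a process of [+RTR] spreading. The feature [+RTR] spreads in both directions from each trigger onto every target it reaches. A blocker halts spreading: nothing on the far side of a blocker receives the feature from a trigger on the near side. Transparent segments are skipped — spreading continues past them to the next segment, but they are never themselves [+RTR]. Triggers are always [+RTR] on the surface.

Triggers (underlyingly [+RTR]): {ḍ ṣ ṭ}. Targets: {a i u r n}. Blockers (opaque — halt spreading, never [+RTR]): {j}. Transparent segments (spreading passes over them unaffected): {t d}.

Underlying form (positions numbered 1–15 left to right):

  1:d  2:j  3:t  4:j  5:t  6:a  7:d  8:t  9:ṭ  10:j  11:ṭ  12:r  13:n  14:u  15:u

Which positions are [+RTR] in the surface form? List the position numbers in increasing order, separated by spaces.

6 9 11 12 13 14 15

From /ṭ/ at 9 rightward: 10 /j/ blocks.
From /ṭ/ at 9 leftward: 8 /t/ transparent; 7 /d/ transparent; 6 /a/ → [+RTR]; 5 /t/ transparent; 4 /j/ blocks.
From /ṭ/ at 11 rightward: 12 /r/ → [+RTR]; 13 /n/ → [+RTR]; 14 /u/ → [+RTR]; 15 /u/ → [+RTR]; word edge.
From /ṭ/ at 11 leftward: 10 /j/ blocks.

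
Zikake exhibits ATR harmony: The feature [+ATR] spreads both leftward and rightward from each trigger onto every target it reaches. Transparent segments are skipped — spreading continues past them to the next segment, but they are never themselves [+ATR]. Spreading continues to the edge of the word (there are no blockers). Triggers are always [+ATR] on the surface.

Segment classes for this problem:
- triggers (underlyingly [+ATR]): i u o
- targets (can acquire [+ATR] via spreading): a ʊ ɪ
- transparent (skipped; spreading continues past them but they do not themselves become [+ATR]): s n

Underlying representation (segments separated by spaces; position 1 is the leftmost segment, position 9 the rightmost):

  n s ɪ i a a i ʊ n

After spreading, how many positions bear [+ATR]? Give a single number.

6

From /i/ at 4 rightward: 5 /a/ → [+ATR]; 6 /a/ → [+ATR]; 7 /i/ is itself a trigger — this domain ends here.
From /i/ at 4 leftward: 3 /ɪ/ → [+ATR]; 2 /s/ transparent; 1 /n/ transparent; word edge.
From /i/ at 7 rightward: 8 /ʊ/ → [+ATR]; 9 /n/ transparent; word edge.
From /i/ at 7 leftward: 6 /a/ → [+ATR]; 5 /a/ → [+ATR]; 4 /i/ is itself a trigger — this domain ends here.
[+ATR] positions on the surface: 3 4 5 6 7 8.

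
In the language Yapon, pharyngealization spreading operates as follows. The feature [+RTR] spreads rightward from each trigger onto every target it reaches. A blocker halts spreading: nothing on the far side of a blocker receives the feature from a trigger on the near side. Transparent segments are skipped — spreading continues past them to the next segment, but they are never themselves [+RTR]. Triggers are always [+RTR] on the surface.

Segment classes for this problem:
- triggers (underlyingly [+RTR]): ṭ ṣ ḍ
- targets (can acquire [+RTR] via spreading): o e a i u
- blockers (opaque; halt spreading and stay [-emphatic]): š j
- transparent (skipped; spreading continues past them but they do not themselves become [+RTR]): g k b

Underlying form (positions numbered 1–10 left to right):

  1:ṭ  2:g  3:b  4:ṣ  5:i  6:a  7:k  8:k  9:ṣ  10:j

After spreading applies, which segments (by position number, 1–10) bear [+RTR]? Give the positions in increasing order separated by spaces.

1 4 5 6 9

From /ṭ/ at 1 rightward: 2 /g/ transparent; 3 /b/ transparent; 4 /ṣ/ is itself a trigger — this domain ends here.
From /ṣ/ at 4 rightward: 5 /i/ → [+RTR]; 6 /a/ → [+RTR]; 7 /k/ transparent; 8 /k/ transparent; 9 /ṣ/ is itself a trigger — this domain ends here.
From /ṣ/ at 9 rightward: 10 /j/ blocks.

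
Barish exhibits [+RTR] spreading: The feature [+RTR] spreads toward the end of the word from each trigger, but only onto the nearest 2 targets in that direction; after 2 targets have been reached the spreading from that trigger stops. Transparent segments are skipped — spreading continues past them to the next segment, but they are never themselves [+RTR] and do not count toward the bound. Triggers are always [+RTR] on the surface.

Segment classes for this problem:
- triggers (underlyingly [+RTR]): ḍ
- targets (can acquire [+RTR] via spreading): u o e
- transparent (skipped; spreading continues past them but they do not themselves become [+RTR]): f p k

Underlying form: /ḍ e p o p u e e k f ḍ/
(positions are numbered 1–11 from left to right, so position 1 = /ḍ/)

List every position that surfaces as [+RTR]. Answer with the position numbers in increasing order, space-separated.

1 2 4 11

From /ḍ/ at 1 rightward: 2 /e/ → [+RTR]; 3 /p/ transparent; 4 /o/ → [+RTR]; bound reached.
From /ḍ/ at 11 rightward: word edge.
Targets with no active source: positions 6 7 8 stay [-emphatic].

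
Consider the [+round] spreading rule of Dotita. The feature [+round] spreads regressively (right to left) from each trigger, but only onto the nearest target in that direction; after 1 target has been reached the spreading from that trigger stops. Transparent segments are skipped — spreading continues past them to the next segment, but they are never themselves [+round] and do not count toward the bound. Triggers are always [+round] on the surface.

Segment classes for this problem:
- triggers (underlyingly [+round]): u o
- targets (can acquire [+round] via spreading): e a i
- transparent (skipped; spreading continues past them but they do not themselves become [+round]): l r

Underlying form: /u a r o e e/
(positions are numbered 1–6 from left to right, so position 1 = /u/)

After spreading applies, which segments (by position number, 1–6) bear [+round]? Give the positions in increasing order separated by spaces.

1 2 4

From /u/ at 1 leftward: word edge.
From /o/ at 4 leftward: 3 /r/ transparent; 2 /a/ → [+round]; bound reached.
Targets with no active source: positions 5 6 stay [-round].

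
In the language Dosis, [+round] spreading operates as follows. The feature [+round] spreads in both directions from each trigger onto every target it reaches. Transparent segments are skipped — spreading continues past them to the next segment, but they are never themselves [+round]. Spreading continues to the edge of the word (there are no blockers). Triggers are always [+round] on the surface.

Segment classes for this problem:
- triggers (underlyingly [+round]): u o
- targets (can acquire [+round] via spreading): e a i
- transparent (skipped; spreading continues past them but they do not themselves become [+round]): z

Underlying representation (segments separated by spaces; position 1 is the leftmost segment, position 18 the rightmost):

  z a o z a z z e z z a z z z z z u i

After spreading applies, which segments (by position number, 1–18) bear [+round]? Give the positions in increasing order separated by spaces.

2 3 5 8 11 17 18

From /o/ at 3 rightward: 4 /z/ transparent; 5 /a/ → [+round]; 6 /z/ transparent; 7 /z/ transparent; 8 /e/ → [+round]; 9 /z/ transparent; 10 /z/ transparent; 11 /a/ → [+round]; 12 /z/ transparent; 13 /z/ transparent; 14 /z/ transparent; 15 /z/ transparent; 16 /z/ transparent; 17 /u/ is itself a trigger — this domain ends here.
From /o/ at 3 leftward: 2 /a/ → [+round]; 1 /z/ transparent; word edge.
From /u/ at 17 rightward: 18 /i/ → [+round]; word edge.
From /u/ at 17 leftward: 16 /z/ transparent; 15 /z/ transparent; 14 /z/ transparent; 13 /z/ transparent; 12 /z/ transparent; 11 /a/ → [+round]; 10 /z/ transparent; 9 /z/ transparent; 8 /e/ → [+round]; 7 /z/ transparent; 6 /z/ transparent; 5 /a/ → [+round]; 4 /z/ transparent; 3 /o/ is itself a trigger — this domain ends here.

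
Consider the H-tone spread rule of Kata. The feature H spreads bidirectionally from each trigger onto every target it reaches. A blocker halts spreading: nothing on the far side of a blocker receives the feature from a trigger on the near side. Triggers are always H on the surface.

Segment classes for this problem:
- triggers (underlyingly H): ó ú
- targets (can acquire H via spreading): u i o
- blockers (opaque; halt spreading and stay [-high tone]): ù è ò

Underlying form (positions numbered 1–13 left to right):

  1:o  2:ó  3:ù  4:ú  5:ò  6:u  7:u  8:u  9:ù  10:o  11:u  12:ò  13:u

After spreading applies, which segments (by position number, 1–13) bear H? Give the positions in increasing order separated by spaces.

1 2 4

From /ó/ at 2 rightward: 3 /ù/ blocks.
From /ó/ at 2 leftward: 1 /o/ → H; word edge.
From /ú/ at 4 rightward: 5 /ò/ blocks.
From /ú/ at 4 leftward: 3 /ù/ blocks.
Targets with no active source: positions 6 7 8 10 11 13 stay [-high tone].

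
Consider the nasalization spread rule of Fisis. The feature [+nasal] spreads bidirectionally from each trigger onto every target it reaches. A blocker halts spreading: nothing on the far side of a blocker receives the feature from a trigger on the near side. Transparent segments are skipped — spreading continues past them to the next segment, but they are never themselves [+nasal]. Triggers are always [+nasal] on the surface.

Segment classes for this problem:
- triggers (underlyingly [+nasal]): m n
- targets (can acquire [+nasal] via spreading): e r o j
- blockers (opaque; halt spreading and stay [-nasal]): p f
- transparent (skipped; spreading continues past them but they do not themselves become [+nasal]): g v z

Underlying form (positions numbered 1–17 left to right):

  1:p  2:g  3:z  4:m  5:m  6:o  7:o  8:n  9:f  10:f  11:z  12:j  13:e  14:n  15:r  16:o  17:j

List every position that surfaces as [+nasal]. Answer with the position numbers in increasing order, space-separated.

From /m/ at 4 rightward: 5 /m/ is itself a trigger — this domain ends here.
From /m/ at 4 leftward: 3 /z/ transparent; 2 /g/ transparent; 1 /p/ blocks.
From /m/ at 5 rightward: 6 /o/ → [+nasal]; 7 /o/ → [+nasal]; 8 /n/ is itself a trigger — this domain ends here.
From /m/ at 5 leftward: 4 /m/ is itself a trigger — this domain ends here.
From /n/ at 8 rightward: 9 /f/ blocks.
From /n/ at 8 leftward: 7 /o/ → [+nasal]; 6 /o/ → [+nasal]; 5 /m/ is itself a trigger — this domain ends here.
From /n/ at 14 rightward: 15 /r/ → [+nasal]; 16 /o/ → [+nasal]; 17 /j/ → [+nasal]; word edge.
From /n/ at 14 leftward: 13 /e/ → [+nasal]; 12 /j/ → [+nasal]; 11 /z/ transparent; 10 /f/ blocks.

4 5 6 7 8 12 13 14 15 16 17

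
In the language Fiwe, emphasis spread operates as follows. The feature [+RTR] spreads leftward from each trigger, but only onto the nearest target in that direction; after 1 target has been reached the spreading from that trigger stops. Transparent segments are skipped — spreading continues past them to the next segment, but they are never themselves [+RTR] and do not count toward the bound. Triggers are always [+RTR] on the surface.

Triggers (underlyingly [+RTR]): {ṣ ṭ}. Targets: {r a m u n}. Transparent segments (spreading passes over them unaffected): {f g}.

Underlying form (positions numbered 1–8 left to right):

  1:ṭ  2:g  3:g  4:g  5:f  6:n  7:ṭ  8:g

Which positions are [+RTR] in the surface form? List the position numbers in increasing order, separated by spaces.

1 6 7

From /ṭ/ at 1 leftward: word edge.
From /ṭ/ at 7 leftward: 6 /n/ → [+RTR]; bound reached.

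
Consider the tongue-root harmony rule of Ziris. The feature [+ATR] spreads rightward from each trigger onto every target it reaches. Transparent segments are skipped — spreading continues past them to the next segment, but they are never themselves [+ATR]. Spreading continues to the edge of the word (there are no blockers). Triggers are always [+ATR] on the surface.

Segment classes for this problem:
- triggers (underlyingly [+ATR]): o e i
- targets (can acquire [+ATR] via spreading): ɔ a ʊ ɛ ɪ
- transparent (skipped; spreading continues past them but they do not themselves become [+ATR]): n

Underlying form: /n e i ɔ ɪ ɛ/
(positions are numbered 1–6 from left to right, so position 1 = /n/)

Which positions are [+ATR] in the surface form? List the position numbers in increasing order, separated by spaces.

2 3 4 5 6

From /e/ at 2 rightward: 3 /i/ is itself a trigger — this domain ends here.
From /i/ at 3 rightward: 4 /ɔ/ → [+ATR]; 5 /ɪ/ → [+ATR]; 6 /ɛ/ → [+ATR]; word edge.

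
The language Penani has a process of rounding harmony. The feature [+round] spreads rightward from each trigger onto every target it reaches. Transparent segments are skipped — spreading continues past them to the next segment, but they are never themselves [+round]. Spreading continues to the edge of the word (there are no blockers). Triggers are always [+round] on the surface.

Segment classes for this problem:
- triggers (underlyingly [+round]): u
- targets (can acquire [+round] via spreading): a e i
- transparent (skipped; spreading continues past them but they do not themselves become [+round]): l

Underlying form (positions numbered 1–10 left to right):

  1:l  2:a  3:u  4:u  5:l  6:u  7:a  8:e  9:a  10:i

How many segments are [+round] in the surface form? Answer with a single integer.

From /u/ at 3 rightward: 4 /u/ is itself a trigger — this domain ends here.
From /u/ at 4 rightward: 5 /l/ transparent; 6 /u/ is itself a trigger — this domain ends here.
From /u/ at 6 rightward: 7 /a/ → [+round]; 8 /e/ → [+round]; 9 /a/ → [+round]; 10 /i/ → [+round]; word edge.
Target with no active source: position 2 stays [-round].
[+round] positions on the surface: 3 4 6 7 8 9 10.

7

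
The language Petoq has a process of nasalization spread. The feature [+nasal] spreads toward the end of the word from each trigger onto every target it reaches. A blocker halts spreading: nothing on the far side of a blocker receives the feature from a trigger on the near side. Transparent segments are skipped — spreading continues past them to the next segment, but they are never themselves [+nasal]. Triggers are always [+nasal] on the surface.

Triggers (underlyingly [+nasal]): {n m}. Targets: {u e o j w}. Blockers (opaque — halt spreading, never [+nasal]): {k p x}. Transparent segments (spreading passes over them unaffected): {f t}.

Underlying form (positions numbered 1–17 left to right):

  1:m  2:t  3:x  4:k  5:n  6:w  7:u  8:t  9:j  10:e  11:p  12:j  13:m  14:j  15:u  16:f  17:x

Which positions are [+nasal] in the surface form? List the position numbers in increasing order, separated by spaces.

From /m/ at 1 rightward: 2 /t/ transparent; 3 /x/ blocks.
From /n/ at 5 rightward: 6 /w/ → [+nasal]; 7 /u/ → [+nasal]; 8 /t/ transparent; 9 /j/ → [+nasal]; 10 /e/ → [+nasal]; 11 /p/ blocks.
From /m/ at 13 rightward: 14 /j/ → [+nasal]; 15 /u/ → [+nasal]; 16 /f/ transparent; 17 /x/ blocks.
Target with no active source: position 12 stays [-nasal].

1 5 6 7 9 10 13 14 15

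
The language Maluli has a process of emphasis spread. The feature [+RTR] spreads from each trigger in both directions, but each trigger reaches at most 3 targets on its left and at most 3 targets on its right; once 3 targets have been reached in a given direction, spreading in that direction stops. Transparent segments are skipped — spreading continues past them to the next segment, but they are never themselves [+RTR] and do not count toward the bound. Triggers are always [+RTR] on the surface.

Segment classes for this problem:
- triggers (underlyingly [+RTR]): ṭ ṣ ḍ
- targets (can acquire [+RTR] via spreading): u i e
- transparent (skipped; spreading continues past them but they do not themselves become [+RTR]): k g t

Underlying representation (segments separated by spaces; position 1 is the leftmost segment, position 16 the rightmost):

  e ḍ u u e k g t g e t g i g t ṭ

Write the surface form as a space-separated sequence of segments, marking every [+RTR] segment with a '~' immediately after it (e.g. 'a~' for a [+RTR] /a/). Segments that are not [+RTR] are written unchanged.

e~ ḍ~ u~ u~ e~ k g t g e~ t g i~ g t ṭ~

From /ḍ/ at 2 rightward: 3 /u/ → [+RTR]; 4 /u/ → [+RTR]; 5 /e/ → [+RTR]; bound reached.
From /ḍ/ at 2 leftward: 1 /e/ → [+RTR]; word edge.
From /ṭ/ at 16 rightward: word edge.
From /ṭ/ at 16 leftward: 15 /t/ transparent; 14 /g/ transparent; 13 /i/ → [+RTR]; 12 /g/ transparent; 11 /t/ transparent; 10 /e/ → [+RTR]; 9 /g/ transparent; 8 /t/ transparent; 7 /g/ transparent; 6 /k/ transparent; 5 /e/ → [+RTR]; bound reached.
[+RTR] positions on the surface: 1 2 3 4 5 10 13 16.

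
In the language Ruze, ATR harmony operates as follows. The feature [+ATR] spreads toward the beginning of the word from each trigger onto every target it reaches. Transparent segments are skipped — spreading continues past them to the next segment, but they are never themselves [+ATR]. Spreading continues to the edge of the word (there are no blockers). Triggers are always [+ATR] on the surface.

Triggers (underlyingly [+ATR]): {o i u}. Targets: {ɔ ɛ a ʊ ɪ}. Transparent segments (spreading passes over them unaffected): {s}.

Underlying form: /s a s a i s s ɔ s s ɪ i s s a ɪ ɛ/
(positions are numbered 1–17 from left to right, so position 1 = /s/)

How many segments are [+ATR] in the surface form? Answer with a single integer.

From /i/ at 5 leftward: 4 /a/ → [+ATR]; 3 /s/ transparent; 2 /a/ → [+ATR]; 1 /s/ transparent; word edge.
From /i/ at 12 leftward: 11 /ɪ/ → [+ATR]; 10 /s/ transparent; 9 /s/ transparent; 8 /ɔ/ → [+ATR]; 7 /s/ transparent; 6 /s/ transparent; 5 /i/ is itself a trigger — this domain ends here.
Targets with no active source: positions 15 16 17 stay [-ATR].
[+ATR] positions on the surface: 2 4 5 8 11 12.

6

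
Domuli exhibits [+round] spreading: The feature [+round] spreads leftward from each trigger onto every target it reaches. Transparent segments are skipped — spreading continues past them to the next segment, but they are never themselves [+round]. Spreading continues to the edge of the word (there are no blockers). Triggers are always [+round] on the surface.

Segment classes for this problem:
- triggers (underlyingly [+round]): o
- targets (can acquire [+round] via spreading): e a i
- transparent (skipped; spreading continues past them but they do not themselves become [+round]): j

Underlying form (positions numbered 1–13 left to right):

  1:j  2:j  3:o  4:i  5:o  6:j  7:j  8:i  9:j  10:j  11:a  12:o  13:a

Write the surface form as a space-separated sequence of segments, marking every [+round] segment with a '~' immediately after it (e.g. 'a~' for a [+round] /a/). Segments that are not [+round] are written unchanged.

From /o/ at 3 leftward: 2 /j/ transparent; 1 /j/ transparent; word edge.
From /o/ at 5 leftward: 4 /i/ → [+round]; 3 /o/ is itself a trigger — this domain ends here.
From /o/ at 12 leftward: 11 /a/ → [+round]; 10 /j/ transparent; 9 /j/ transparent; 8 /i/ → [+round]; 7 /j/ transparent; 6 /j/ transparent; 5 /o/ is itself a trigger — this domain ends here.
Target with no active source: position 13 stays [-round].
[+round] positions on the surface: 3 4 5 8 11 12.

j j o~ i~ o~ j j i~ j j a~ o~ a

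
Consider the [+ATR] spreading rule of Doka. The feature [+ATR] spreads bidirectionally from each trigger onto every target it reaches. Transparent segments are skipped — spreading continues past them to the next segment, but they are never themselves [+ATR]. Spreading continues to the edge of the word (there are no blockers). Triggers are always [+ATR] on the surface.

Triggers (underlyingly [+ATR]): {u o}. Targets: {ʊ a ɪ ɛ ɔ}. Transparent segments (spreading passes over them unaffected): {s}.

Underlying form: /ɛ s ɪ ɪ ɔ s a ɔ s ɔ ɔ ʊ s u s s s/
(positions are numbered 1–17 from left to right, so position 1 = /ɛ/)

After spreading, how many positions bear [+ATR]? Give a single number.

10

From /u/ at 14 rightward: 15 /s/ transparent; 16 /s/ transparent; 17 /s/ transparent; word edge.
From /u/ at 14 leftward: 13 /s/ transparent; 12 /ʊ/ → [+ATR]; 11 /ɔ/ → [+ATR]; 10 /ɔ/ → [+ATR]; 9 /s/ transparent; 8 /ɔ/ → [+ATR]; 7 /a/ → [+ATR]; 6 /s/ transparent; 5 /ɔ/ → [+ATR]; 4 /ɪ/ → [+ATR]; 3 /ɪ/ → [+ATR]; 2 /s/ transparent; 1 /ɛ/ → [+ATR]; word edge.
[+ATR] positions on the surface: 1 3 4 5 7 8 10 11 12 14.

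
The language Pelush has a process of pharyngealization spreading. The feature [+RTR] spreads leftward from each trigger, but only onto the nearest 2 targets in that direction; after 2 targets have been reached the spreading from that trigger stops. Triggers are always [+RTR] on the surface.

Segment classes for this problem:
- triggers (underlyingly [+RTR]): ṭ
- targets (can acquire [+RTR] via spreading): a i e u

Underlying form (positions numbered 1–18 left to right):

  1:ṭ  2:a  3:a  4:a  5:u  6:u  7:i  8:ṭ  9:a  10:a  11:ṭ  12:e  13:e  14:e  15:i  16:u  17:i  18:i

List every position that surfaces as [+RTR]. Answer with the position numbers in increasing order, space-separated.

1 6 7 8 9 10 11

From /ṭ/ at 1 leftward: word edge.
From /ṭ/ at 8 leftward: 7 /i/ → [+RTR]; 6 /u/ → [+RTR]; bound reached.
From /ṭ/ at 11 leftward: 10 /a/ → [+RTR]; 9 /a/ → [+RTR]; bound reached.
Targets with no active source: positions 2 3 4 5 12 13 14 15 16 17 18 stay [-emphatic].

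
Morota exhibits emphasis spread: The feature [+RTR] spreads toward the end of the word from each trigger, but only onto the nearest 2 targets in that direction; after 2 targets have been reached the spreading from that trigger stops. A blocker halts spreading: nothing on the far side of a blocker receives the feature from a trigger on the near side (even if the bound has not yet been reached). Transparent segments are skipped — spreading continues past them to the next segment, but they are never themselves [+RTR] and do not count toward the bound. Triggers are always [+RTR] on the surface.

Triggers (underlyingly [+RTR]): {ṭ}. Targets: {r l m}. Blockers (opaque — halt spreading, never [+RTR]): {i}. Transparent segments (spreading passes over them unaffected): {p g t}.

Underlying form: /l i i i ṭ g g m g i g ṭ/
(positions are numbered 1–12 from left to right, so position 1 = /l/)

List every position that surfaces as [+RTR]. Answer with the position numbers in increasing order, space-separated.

5 8 12

From /ṭ/ at 5 rightward: 6 /g/ transparent; 7 /g/ transparent; 8 /m/ → [+RTR]; 9 /g/ transparent; 10 /i/ blocks.
From /ṭ/ at 12 rightward: word edge.
Target with no active source: position 1 stays [-emphatic].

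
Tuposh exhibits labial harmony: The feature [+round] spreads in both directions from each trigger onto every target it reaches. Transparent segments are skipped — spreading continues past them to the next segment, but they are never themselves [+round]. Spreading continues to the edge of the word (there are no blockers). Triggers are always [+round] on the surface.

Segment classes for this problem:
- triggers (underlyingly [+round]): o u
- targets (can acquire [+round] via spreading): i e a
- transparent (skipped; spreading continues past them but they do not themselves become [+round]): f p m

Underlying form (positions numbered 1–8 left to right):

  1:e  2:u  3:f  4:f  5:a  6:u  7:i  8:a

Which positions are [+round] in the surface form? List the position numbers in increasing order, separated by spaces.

1 2 5 6 7 8

From /u/ at 2 rightward: 3 /f/ transparent; 4 /f/ transparent; 5 /a/ → [+round]; 6 /u/ is itself a trigger — this domain ends here.
From /u/ at 2 leftward: 1 /e/ → [+round]; word edge.
From /u/ at 6 rightward: 7 /i/ → [+round]; 8 /a/ → [+round]; word edge.
From /u/ at 6 leftward: 5 /a/ → [+round]; 4 /f/ transparent; 3 /f/ transparent; 2 /u/ is itself a trigger — this domain ends here.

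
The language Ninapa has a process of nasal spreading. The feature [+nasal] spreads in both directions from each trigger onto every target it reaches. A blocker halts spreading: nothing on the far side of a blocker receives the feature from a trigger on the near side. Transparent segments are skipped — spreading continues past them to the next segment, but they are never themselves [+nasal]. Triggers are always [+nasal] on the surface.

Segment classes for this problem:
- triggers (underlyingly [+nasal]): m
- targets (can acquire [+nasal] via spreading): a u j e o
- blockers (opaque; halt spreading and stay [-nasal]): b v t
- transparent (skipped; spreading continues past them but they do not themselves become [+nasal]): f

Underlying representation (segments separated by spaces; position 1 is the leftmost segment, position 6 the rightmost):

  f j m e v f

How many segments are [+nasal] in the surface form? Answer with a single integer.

From /m/ at 3 rightward: 4 /e/ → [+nasal]; 5 /v/ blocks.
From /m/ at 3 leftward: 2 /j/ → [+nasal]; 1 /f/ transparent; word edge.
[+nasal] positions on the surface: 2 3 4.

3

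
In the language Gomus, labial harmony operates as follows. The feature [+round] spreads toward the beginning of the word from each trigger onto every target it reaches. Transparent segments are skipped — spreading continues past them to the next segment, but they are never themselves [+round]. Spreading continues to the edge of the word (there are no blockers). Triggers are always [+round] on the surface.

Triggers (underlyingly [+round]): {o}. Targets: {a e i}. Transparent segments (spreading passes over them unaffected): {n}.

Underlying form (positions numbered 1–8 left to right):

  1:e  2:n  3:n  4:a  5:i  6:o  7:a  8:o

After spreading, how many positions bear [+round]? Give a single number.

6

From /o/ at 6 leftward: 5 /i/ → [+round]; 4 /a/ → [+round]; 3 /n/ transparent; 2 /n/ transparent; 1 /e/ → [+round]; word edge.
From /o/ at 8 leftward: 7 /a/ → [+round]; 6 /o/ is itself a trigger — this domain ends here.
[+round] positions on the surface: 1 4 5 6 7 8.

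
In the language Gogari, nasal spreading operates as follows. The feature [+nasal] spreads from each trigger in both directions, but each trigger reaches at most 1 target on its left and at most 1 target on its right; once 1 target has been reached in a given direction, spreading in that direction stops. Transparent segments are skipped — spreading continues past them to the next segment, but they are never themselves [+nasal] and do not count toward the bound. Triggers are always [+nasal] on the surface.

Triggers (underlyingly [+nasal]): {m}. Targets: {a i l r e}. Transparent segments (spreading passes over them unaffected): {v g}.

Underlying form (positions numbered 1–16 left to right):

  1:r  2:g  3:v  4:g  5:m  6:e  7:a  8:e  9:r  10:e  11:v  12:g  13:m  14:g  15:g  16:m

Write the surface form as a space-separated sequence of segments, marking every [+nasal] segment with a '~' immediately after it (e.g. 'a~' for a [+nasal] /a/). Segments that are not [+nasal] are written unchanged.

r~ g v g m~ e~ a e r e~ v g m~ g g m~

From /m/ at 5 rightward: 6 /e/ → [+nasal]; bound reached.
From /m/ at 5 leftward: 4 /g/ transparent; 3 /v/ transparent; 2 /g/ transparent; 1 /r/ → [+nasal]; bound reached.
From /m/ at 13 rightward: 14 /g/ transparent; 15 /g/ transparent; 16 /m/ is itself a trigger — this domain ends here.
From /m/ at 13 leftward: 12 /g/ transparent; 11 /v/ transparent; 10 /e/ → [+nasal]; bound reached.
From /m/ at 16 rightward: word edge.
From /m/ at 16 leftward: 15 /g/ transparent; 14 /g/ transparent; 13 /m/ is itself a trigger — this domain ends here.
Targets with no active source: positions 7 8 9 stay [-nasal].
[+nasal] positions on the surface: 1 5 6 10 13 16.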